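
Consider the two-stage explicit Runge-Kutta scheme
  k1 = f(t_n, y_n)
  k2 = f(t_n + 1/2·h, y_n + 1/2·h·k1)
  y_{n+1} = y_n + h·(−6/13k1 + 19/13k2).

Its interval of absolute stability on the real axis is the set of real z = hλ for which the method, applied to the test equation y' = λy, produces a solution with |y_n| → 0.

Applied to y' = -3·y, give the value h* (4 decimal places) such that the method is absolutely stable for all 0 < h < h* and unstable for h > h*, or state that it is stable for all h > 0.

On y'=λy, z=hλ:
  k1=λy_n ⇒ h·k1=z·y_n;  k2=λ(1+1/2z)y_n ⇒ h·k2=z(1+1/2z)y_n
  y_{n+1}/y_n = 1 − 6/13z + 19/13z(1+1/2z) = 1 + z + 19/26z²
  Hence R(z) = 1 + z + 19/26z².

Boundary: |R(x)|=1, x<0.
x=-1.16: |R|=0.8233
R=1: x+19/26x²=0 ⇒ x=−26/19=-1.3684; min R=1−1/(4·19/26)=0.6579>−1
Confirm numerically:
  x=-1.086: |R|=0.77587 <1
  x=-0.790: |R|=0.66607 <1
  x=-0.563: |R|=0.66863 <1
  x=-1.854: |R|=1.65788 >1
  x=-1.848: |R|=1.64765 >1
  x=-1.612: |R|=1.28694 >1
Interval (-1.3684, 0).

(-1.3684,0); λ=-3 ⇒ h* = (26/19)/3 = 0.4561.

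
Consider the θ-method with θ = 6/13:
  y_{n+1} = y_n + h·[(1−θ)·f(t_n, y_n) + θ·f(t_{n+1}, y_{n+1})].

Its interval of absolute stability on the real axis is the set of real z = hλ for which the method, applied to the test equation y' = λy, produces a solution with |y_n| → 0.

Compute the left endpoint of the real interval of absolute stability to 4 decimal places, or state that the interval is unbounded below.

Set f=λy, z=hλ:
  y_{n+1} = y_n + z·[7/13·y_n + 6/13·y_{n+1}] ⇒ (1 − 6/13z)y_{n+1} = (1 + 7/13z)y_n
  R(z) = (1 + 7/13z)/(1 − 6/13z).

Boundary: |R(x)|=1, x<0.
x=-1.6: |R|=0.0796
R=−1: 1+7/13x = −1+6/13x ⇒ -1/13x=2 ⇒ x=2/(-1/13)=-26.0000
Confirm numerically:
  x=-17.952: |R|=0.93333 <1
  x=-17.753: |R|=0.93100 <1
  x=-17.441: |R|=0.92725 <1
  x=-13.072: |R|=0.85861 <1
  x=-26.384: |R|=1.00224 >1
  x=-26.372: |R|=1.00217 >1
  x=-26.197: |R|=1.00116 >1
So |R|<1 on (-26.0000, 0).

left endpoint -26.0000.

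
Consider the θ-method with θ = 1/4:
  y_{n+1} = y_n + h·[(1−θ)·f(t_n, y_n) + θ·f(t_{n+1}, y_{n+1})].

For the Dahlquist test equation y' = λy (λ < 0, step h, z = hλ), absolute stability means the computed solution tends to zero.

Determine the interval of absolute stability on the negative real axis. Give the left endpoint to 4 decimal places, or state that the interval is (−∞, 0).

Set f=λy, z=hλ:
  y_{n+1} = y_n + z·[3/4·y_n + 1/4·y_{n+1}] ⇒ (1 − 1/4z)y_{n+1} = (1 + 3/4z)y_n
  R(z) = (1 + 3/4z)/(1 − 1/4z).

Boundary: |R(x)|=1, x<0.
x=-1.66: |R|=0.1731
R=−1: 1+3/4x = −1+1/4x ⇒ -1/2x=2 ⇒ x=2/(-1/2)=-4.0000
Confirm numerically:
  x=-3.689: |R|=0.91911 <1
  x=-2.986: |R|=0.70971 <1
  x=-2.457: |R|=0.52207 <1
  x=-4.494: |R|=1.11632 >1
  x=-4.491: |R|=1.11565 >1
  x=-4.198: |R|=1.04830 >1
Interval (-4.0000, 0).

(-4.0000, 0).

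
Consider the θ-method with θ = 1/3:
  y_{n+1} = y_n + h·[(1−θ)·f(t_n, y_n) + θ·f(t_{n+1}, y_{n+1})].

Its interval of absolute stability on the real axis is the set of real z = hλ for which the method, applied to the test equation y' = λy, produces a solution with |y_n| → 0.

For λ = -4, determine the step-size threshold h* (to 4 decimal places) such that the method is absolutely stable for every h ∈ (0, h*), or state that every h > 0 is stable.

(-6.0000,0); λ=-4 ⇒ h* = (6)/4 = 1.5000.

Test eqn y'=λy, z=hλ:
  y_{n+1} = y_n + z·[2/3·y_n + 1/3·y_{n+1}] ⇒ (1 − 1/3z)y_{n+1} = (1 + 2/3z)y_n
  Hence R(z) = (1 + 2/3z)/(1 − 1/3z).

Need |R(x)|<1, x<0.
x=-0.89: |R|=0.3136
R=−1: 1+2/3x = −1+1/3x ⇒ -1/3x=2 ⇒ x=2/(-1/3)=-6.0000
Confirm numerically:
  x=-4.825: |R|=0.84984 <1
  x=-4.661: |R|=0.82522 <1
  x=-4.560: |R|=0.80952 <1
  x=-3.430: |R|=0.60031 <1
  x=-6.461: |R|=1.04873 >1
  x=-6.429: |R|=1.04550 >1
  x=-6.399: |R|=1.04245 >1
So |R|<1 on (-6.0000, 0).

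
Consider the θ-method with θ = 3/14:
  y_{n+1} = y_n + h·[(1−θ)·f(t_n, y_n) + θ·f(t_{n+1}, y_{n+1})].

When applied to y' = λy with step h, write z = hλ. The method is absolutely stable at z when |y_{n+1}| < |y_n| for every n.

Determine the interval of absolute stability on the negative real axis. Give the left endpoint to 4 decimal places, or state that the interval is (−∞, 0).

Test eqn y'=λy, z=hλ:
  y_{n+1} = y_n + z·[11/14·y_n + 3/14·y_{n+1}] ⇒ (1 − 3/14z)y_{n+1} = (1 + 11/14z)y_n
  ⇒ R(z) = (1 + 11/14z)/(1 − 3/14z).

Need |R(x)|<1, x<0.
x=-1.31: |R|=0.0229
R=−1: 1+11/14x = −1+3/14x ⇒ -4/7x=2 ⇒ x=2/(-4/7)=-3.5000
Confirm numerically:
  x=-3.311: |R|=0.93682 <1
  x=-2.126: |R|=0.46059 <1
  x=-1.663: |R|=0.22608 <1
  x=-1.660: |R|=0.22445 <1
  x=-3.701: |R|=1.06406 >1
  x=-3.584: |R|=1.02715 >1
Stable set (-3.5000, 0).

z∈(-3.5000,0).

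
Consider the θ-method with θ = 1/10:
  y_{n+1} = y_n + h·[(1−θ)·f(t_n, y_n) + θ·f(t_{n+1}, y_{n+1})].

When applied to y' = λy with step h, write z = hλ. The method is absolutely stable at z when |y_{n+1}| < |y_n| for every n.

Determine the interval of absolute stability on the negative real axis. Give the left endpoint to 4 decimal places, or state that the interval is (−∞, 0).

(-2.5000, 0).

With y'=λy (z=hλ):
  y_{n+1} = y_n + z·[9/10·y_n + 1/10·y_{n+1}] ⇒ (1 − 1/10z)y_{n+1} = (1 + 9/10z)y_n
  R(z) = (1 + 9/10z)/(1 − 1/10z).

Solve |R(x)|<1 on ℝ⁻.
x=-0.69: |R|=0.3545
R=−1: 1+9/10x = −1+1/10x ⇒ -4/5x=2 ⇒ x=2/(-4/5)=-2.5000
Confirm numerically:
  x=-1.880: |R|=0.58249 <1
  x=-1.761: |R|=0.49732 <1
  x=-1.607: |R|=0.38451 <1
  x=-1.412: |R|=0.23729 <1
  x=-2.993: |R|=1.30355 >1
  x=-2.806: |R|=1.19116 >1
  x=-2.549: |R|=1.03124 >1
So |R|<1 on (-2.5000, 0).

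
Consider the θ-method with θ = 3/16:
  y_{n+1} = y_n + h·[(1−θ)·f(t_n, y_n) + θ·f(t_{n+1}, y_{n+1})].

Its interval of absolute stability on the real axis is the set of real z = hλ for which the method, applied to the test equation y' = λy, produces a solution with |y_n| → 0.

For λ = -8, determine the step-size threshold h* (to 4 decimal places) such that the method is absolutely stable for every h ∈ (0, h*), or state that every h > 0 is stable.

With y'=λy (z=hλ):
  y_{n+1} = y_n + z·[13/16·y_n + 3/16·y_{n+1}] ⇒ (1 − 3/16z)y_{n+1} = (1 + 13/16z)y_n
  ⇒ R(z) = (1 + 13/16z)/(1 − 3/16z).

Find x<0 with |R(x)|<1.
x=-0.75: |R|=0.3425
R=−1: 1+13/16x = −1+3/16x ⇒ -5/8x=2 ⇒ x=2/(-5/8)=-3.2000
Confirm numerically:
  x=-2.102: |R|=0.50776 <1
  x=-1.860: |R|=0.37905 <1
  x=-1.796: |R|=0.34356 <1
  x=-3.764: |R|=1.20665 >1
  x=-3.234: |R|=1.01323 >1
Interval (-3.2000, 0).

(-3.2000,0); λ=-8 ⇒ h* = (16/5)/8 = 0.4000.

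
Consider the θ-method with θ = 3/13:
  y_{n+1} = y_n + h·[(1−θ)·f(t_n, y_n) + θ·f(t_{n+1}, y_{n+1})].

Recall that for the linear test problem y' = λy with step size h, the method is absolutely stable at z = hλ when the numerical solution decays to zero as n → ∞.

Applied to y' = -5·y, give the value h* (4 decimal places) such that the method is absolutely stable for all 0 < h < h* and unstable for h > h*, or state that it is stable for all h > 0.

Test eqn y'=λy, z=hλ:
  y_{n+1} = y_n + z·[10/13·y_n + 3/13·y_{n+1}] ⇒ (1 − 3/13z)y_{n+1} = (1 + 10/13z)y_n
  R(z) = (1 + 10/13z)/(1 − 3/13z).

Boundary: |R(x)|=1, x<0.
x=-1.37: |R|=0.0409
R=−1: 1+10/13x = −1+3/13x ⇒ -7/13x=2 ⇒ x=2/(-7/13)=-3.7143
Confirm numerically:
  x=-3.600: |R|=0.96639 <1
  x=-3.271: |R|=0.86398 <1
  x=-2.557: |R|=0.60810 <1
  x=-2.134: |R|=0.42985 <1
  x=-4.260: |R|=1.14818 >1
  x=-4.086: |R|=1.10302 >1
  x=-3.935: |R|=1.06229 >1
Interval (-3.7143, 0).

(-3.7143,0); λ=-5 ⇒ h* = (26/7)/5 = 0.7429.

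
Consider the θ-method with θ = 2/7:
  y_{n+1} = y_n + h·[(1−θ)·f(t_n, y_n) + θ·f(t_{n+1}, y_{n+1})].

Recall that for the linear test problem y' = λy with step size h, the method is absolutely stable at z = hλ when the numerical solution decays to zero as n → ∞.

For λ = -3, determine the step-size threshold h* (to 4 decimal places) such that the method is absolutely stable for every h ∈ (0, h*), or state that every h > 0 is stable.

On y'=λy, z=hλ:
  y_{n+1} = y_n + z·[5/7·y_n + 2/7·y_{n+1}] ⇒ (1 − 2/7z)y_{n+1} = (1 + 5/7z)y_n
  so R(z) = (1 + 5/7z)/(1 − 2/7z).

Solve |R(x)|<1 on ℝ⁻.
x=-1.34: |R|=0.0310
R=−1: 1+5/7x = −1+2/7x ⇒ -3/7x=2 ⇒ x=2/(-3/7)=-4.6667
Confirm numerically:
  x=-4.341: |R|=0.93770 <1
  x=-3.937: |R|=0.85283 <1
  x=-1.910: |R|=0.23567 <1
  x=-4.849: |R|=1.03276 >1
  x=-4.733: |R|=1.01209 >1
Stable set (-4.6667, 0).

(-4.6667,0); λ=-3 ⇒ h* = (14/3)/3 = 1.5556.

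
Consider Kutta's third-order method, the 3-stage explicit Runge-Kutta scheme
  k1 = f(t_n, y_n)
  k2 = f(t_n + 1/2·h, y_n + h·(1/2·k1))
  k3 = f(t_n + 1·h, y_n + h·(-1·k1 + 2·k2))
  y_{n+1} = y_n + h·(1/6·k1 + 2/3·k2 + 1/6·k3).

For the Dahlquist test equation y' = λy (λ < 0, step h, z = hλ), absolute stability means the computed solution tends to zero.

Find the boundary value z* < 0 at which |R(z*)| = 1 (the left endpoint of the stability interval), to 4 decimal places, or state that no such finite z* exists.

left endpoint -2.5127.

With y'=λy (z=hλ):
  order 3, 3-stage ⇒ R(z)=1+z+z^2/2+z^3/6
  (e.g. R(-1.73)=-0.09650, |R|=0.09650)

Find x<0 with |R(x)|<1.
x=-1.73: |R|=0.0965
|R(-2.77)|=1.4759 |R(-0.88)|=0.3936 |R(-0.85)|=0.4089
Bisect:
  x_lo=-3.2336 |R|=2.6408  x_hi=-0.3772 |R|=0.6850
  mid=-1.80543 |R|=0.15647 →hi
  mid=-2.51954 |R|=1.01121 →lo
  mid=-2.16249 |R|=0.50974 →hi
  mid=-2.34101 |R|=0.73910 →hi
  mid=-2.43028 |R|=0.86946 →hi
  mid=-2.47491 |R|=0.93886 →hi
  mid=-2.49722 |R|=0.97466 →hi
  ...
  [-2.51291,-2.51274] ⇒ x*=-2.5127
Interval (-2.5127, 0).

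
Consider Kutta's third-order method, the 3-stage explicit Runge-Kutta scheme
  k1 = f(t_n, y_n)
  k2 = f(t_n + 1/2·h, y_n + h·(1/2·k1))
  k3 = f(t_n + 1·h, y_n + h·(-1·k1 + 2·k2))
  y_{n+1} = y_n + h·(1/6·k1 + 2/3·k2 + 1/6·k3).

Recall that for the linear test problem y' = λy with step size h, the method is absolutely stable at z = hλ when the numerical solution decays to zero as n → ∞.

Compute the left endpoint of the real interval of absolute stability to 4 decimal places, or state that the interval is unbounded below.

Test eqn y'=λy, z=hλ:
  order 3, 3-stage ⇒ R(z)=1+z+z^2/2+z^3/6
  (e.g. R(-1.17)=0.24751, |R|=0.24751)

Boundary: |R(x)|=1, x<0.
x=-1.17: |R|=0.2475
|R(-1.63)|=0.0233 |R(-1.54)|=0.0371 |R(-1.07)|=0.2983
Bisect:
  x_lo=-2.8369 |R|=1.6181  x_hi=-0.1777 |R|=0.8371
  mid=-1.50730 |R|=0.05792 →hi
  mid=-2.17209 |R|=0.52108 →hi
  mid=-2.50448 |R|=0.98646 →hi
  mid=-2.67068 |R|=1.27919 →lo
  mid=-2.58758 |R|=1.12735 →lo
  mid=-2.54603 |R|=1.05557 →lo
  mid=-2.52526 |R|=1.02069 →lo
  ...
  [-2.51276,-2.51260] ⇒ x*=-2.5127
So |R|<1 on (-2.5127, 0).

left endpoint -2.5127.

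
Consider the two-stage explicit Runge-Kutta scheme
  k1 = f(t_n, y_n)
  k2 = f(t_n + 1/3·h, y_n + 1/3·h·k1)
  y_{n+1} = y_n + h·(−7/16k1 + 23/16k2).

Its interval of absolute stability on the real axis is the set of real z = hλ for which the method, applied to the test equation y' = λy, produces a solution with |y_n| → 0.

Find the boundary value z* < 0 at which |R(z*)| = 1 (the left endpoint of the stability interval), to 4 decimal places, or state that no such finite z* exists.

left endpoint -2.0870.

Set f=λy, z=hλ:
  k1=λy_n ⇒ h·k1=z·y_n;  k2=λ(1+1/3z)y_n ⇒ h·k2=z(1+1/3z)y_n
  y_{n+1}/y_n = 1 − 7/16z + 23/16z(1+1/3z) = 1 + z + 23/48z²
  so R(z) = 1 + z + 23/48z².

Find x<0 with |R(x)|<1.
x=-0.6: |R|=0.5725
R=1: x+23/48x²=0 ⇒ x=−48/23=-2.0870; min R=1−1/(4·23/48)=0.4783>−1
Confirm numerically:
  x=-1.861: |R|=0.79851 <1
  x=-1.619: |R|=0.63697 <1
  x=-1.166: |R|=0.48545 <1
  x=-0.965: |R|=0.48121 <1
  x=-2.525: |R|=1.52999 >1
  x=-2.511: |R|=1.51020 >1
Interval (-2.0870, 0).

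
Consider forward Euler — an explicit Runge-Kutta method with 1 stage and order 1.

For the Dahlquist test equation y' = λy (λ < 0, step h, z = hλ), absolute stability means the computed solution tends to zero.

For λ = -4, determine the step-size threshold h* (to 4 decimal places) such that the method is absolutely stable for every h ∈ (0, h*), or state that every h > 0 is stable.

Test eqn y'=λy, z=hλ:
  order 1, 1-stage ⇒ R(z)=1+z
  (e.g. R(-0.51)=0.49000, |R|=0.49000)

Solve |R(x)|<1 on ℝ⁻.
x=-0.51: |R|=0.4900
|R(-1.91)|=0.9100 |R(-1.19)|=0.1900 |R(-0.65)|=0.3500
Bisect:
  x_lo=-2.7661 |R|=1.7661  x_hi=-0.2873 |R|=0.7127
  mid=-1.52672 |R|=0.52672 →hi
  mid=-2.14643 |R|=1.14643 →lo
  mid=-1.83657 |R|=0.83657 →hi
  mid=-1.99150 |R|=0.99150 →hi
  mid=-2.06896 |R|=1.06896 →lo
  mid=-2.03023 |R|=1.03023 →lo
  mid=-2.01087 |R|=1.01087 →lo
  ...
  [-2.00012,-1.99997] ⇒ x*=-2.0000
Stable set (-2.0000, 0).

(-2.0000,0); λ=-4 ⇒ h* = 0.5000.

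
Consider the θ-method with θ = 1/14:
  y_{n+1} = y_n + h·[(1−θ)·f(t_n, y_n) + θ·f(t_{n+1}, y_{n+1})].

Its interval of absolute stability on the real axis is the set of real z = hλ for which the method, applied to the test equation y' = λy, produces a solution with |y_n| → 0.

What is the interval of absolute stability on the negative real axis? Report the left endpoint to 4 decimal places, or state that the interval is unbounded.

With y'=λy (z=hλ):
  y_{n+1} = y_n + z·[13/14·y_n + 1/14·y_{n+1}] ⇒ (1 − 1/14z)y_{n+1} = (1 + 13/14z)y_n
  Hence R(z) = (1 + 13/14z)/(1 − 1/14z).

Find x<0 with |R(x)|<1.
x=-1.12: |R|=0.0370
R=−1: 1+13/14x = −1+1/14x ⇒ -6/7x=2 ⇒ x=2/(-6/7)=-2.3333
Confirm numerically:
  x=-2.160: |R|=0.87129 <1
  x=-1.930: |R|=0.69617 <1
  x=-1.627: |R|=0.45761 <1
  x=-0.977: |R|=0.08673 <1
  x=-2.911: |R|=1.40991 >1
  x=-2.846: |R|=1.36519 >1
  x=-2.562: |R|=1.16568 >1
Interval (-2.3333, 0).

(-2.3333, 0).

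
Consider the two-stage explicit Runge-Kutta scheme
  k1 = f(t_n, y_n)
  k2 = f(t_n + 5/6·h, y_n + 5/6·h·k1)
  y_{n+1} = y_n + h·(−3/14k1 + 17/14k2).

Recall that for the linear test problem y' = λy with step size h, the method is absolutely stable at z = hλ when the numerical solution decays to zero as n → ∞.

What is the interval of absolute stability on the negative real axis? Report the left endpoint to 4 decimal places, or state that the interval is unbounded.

Set f=λy, z=hλ:
  k1=λy_n ⇒ h·k1=z·y_n;  k2=λ(1+5/6z)y_n ⇒ h·k2=z(1+5/6z)y_n
  y_{n+1}/y_n = 1 − 3/14z + 17/14z(1+5/6z) = 1 + z + 85/84z²
  Hence R(z) = 1 + z + 85/84z².

Need |R(x)|<1, x<0.
x=-0.4: |R|=0.7619
R=1: x+85/84x²=0 ⇒ x=−84/85=-0.9882; min R=1−1/(4·85/84)=0.7529>−1
Confirm numerically:
  x=-0.829: |R|=0.86642 <1
  x=-0.512: |R|=0.75326 <1
  x=-0.487: |R|=0.75299 <1
  x=-1.217: |R|=1.28172 >1
  x=-1.130: |R|=1.16210 >1
Interval (-0.9882, 0).

z∈(-0.9882,0).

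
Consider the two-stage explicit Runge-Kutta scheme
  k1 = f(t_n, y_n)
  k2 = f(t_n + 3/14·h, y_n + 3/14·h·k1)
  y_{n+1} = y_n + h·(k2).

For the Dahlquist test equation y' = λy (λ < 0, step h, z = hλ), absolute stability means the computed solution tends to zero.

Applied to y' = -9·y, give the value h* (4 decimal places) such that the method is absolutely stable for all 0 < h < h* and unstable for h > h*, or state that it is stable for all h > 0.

(-4.6667,0); λ=-9 ⇒ h* = (14/3)/9 = 0.5185.

With y'=λy (z=hλ):
  k1=λy_n ⇒ h·k1=z·y_n;  k2=λ(1+3/14z)y_n ⇒ h·k2=z(1+3/14z)y_n
  y_{n+1}/y_n = 1 + z(1+3/14z) = 1 + z + 3/14z²
  ⇒ R(z) = 1 + z + 3/14z².

Need |R(x)|<1, x<0.
x=-0.34: |R|=0.6848
R=1: x+3/14x²=0 ⇒ x=−14/3=-4.6667; min R=1−1/(4·3/14)=-0.1667>−1
Confirm numerically:
  x=-3.202: |R|=0.00497 <1
  x=-2.560: |R|=0.15566 <1
  x=-2.000: |R|=0.14286 <1
  x=-1.979: |R|=0.13976 <1
  x=-5.027: |R|=1.38816 >1
  x=-4.852: |R|=1.19269 >1
  x=-4.825: |R|=1.16371 >1
Stable set (-4.6667, 0).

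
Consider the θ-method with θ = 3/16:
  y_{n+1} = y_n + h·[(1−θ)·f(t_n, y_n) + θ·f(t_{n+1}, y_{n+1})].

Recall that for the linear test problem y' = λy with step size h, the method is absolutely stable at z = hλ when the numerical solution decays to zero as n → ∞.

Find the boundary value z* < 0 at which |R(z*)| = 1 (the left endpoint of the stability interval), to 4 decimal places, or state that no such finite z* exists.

On y'=λy, z=hλ:
  y_{n+1} = y_n + z·[13/16·y_n + 3/16·y_{n+1}] ⇒ (1 − 3/16z)y_{n+1} = (1 + 13/16z)y_n
  so R(z) = (1 + 13/16z)/(1 − 3/16z).

Need |R(x)|<1, x<0.
x=-0.81: |R|=0.2968
R=−1: 1+13/16x = −1+3/16x ⇒ -5/8x=2 ⇒ x=2/(-5/8)=-3.2000
Confirm numerically:
  x=-3.163: |R|=0.98548 <1
  x=-3.016: |R|=0.92654 <1
  x=-2.666: |R|=0.77748 <1
  x=-2.308: |R|=0.61089 <1
  x=-3.649: |R|=1.16662 >1
  x=-3.425: |R|=1.08563 >1
  x=-3.283: |R|=1.03211 >1
Stable set (-3.2000, 0).

left endpoint -3.2000.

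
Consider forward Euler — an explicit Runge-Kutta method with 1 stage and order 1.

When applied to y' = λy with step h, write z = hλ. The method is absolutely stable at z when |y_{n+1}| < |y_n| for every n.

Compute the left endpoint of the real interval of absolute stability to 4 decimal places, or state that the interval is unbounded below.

left endpoint -2.0000.

Set f=λy, z=hλ:
  order 1, 1-stage ⇒ R(z)=1+z
  (e.g. R(-0.69)=0.31000, |R|=0.31000)

Find x<0 with |R(x)|<1.
x=-0.69: |R|=0.3100
|R(-1.73)|=0.7300 |R(-1.35)|=0.3500 |R(-1.3)|=0.3000
Bisect:
  x_lo=-2.3422 |R|=1.3422  x_hi=-0.3795 |R|=0.6205
  mid=-1.36085 |R|=0.36085 →hi
  mid=-1.85154 |R|=0.85154 →hi
  mid=-2.09689 |R|=1.09689 →lo
  mid=-1.97422 |R|=0.97422 →hi
  mid=-2.03555 |R|=1.03555 →lo
  mid=-2.00488 |R|=1.00488 →lo
  mid=-1.98955 |R|=0.98955 →hi
  ...
  [-2.00009,-1.99997] ⇒ x*=-2.0000
Interval (-2.0000, 0).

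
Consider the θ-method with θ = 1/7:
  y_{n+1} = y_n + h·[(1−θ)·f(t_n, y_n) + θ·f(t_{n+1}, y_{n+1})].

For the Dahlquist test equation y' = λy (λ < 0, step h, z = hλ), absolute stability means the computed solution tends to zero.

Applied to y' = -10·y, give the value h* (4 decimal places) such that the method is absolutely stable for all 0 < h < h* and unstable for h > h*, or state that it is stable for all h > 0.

With y'=λy (z=hλ):
  y_{n+1} = y_n + z·[6/7·y_n + 1/7·y_{n+1}] ⇒ (1 − 1/7z)y_{n+1} = (1 + 6/7z)y_n
  R(z) = (1 + 6/7z)/(1 − 1/7z).

Boundary: |R(x)|=1, x<0.
x=-1.4: |R|=0.1667
R=−1: 1+6/7x = −1+1/7x ⇒ -5/7x=2 ⇒ x=2/(-5/7)=-2.8000
Confirm numerically:
  x=-2.456: |R|=0.81810 <1
  x=-2.195: |R|=0.67102 <1
  x=-1.977: |R|=0.54161 <1
  x=-1.223: |R|=0.04110 <1
  x=-3.159: |R|=1.17669 >1
  x=-3.015: |R|=1.10734 >1
So |R|<1 on (-2.8000, 0).

(-2.8000,0); λ=-10 ⇒ h* = (14/5)/10 = 0.2800.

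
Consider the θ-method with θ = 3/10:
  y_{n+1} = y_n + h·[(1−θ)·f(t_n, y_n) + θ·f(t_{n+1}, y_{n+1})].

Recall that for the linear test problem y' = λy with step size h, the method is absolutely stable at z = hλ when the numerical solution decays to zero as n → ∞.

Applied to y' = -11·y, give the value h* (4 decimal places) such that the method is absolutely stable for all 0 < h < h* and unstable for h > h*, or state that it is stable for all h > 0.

(-5.0000,0); λ=-11 ⇒ h* = (5)/11 = 0.4545.

Set f=λy, z=hλ:
  y_{n+1} = y_n + z·[7/10·y_n + 3/10·y_{n+1}] ⇒ (1 − 3/10z)y_{n+1} = (1 + 7/10z)y_n
  R(z) = (1 + 7/10z)/(1 − 3/10z).

Find x<0 with |R(x)|<1.
x=-1.24: |R|=0.0962
R=−1: 1+7/10x = −1+3/10x ⇒ -2/5x=2 ⇒ x=2/(-2/5)=-5.0000
Confirm numerically:
  x=-4.044: |R|=0.82722 <1
  x=-3.719: |R|=0.75781 <1
  x=-2.887: |R|=0.54708 <1
  x=-2.484: |R|=0.42333 <1
  x=-5.469: |R|=1.07104 >1
  x=-5.227: |R|=1.03536 >1
  x=-5.165: |R|=1.02589 >1
Stable set (-5.0000, 0).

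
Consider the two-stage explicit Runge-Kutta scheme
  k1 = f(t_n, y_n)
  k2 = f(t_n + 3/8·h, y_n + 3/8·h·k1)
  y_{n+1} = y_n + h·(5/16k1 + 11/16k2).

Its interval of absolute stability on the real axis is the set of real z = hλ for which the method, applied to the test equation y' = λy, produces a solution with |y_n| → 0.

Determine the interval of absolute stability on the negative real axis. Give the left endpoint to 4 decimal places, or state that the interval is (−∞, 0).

z∈(-3.8788,0).

With y'=λy (z=hλ):
  k1=λy_n ⇒ h·k1=z·y_n;  k2=λ(1+3/8z)y_n ⇒ h·k2=z(1+3/8z)y_n
  y_{n+1}/y_n = 1 + 5/16z + 11/16z(1+3/8z) = 1 + z + 33/128z²
  so R(z) = 1 + z + 33/128z².

Find x<0 with |R(x)|<1.
x=-0.75: |R|=0.3950
R=1: x+33/128x²=0 ⇒ x=−128/33=-3.8788; min R=1−1/(4·33/128)=0.0303>−1
Confirm numerically:
  x=-3.149: |R|=0.40752 <1
  x=-2.948: |R|=0.29257 <1
  x=-1.766: |R|=0.03805 <1
  x=-1.747: |R|=0.03985 <1
  x=-4.461: |R|=1.66960 >1
  x=-4.136: |R|=1.27427 >1
Interval (-3.8788, 0).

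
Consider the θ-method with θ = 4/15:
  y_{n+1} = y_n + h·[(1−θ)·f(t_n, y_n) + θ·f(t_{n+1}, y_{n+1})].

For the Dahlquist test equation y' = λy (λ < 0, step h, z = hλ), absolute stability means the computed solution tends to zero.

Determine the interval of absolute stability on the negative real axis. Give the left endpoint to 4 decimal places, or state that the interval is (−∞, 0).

Test eqn y'=λy, z=hλ:
  y_{n+1} = y_n + z·[11/15·y_n + 4/15·y_{n+1}] ⇒ (1 − 4/15z)y_{n+1} = (1 + 11/15z)y_n
  Hence R(z) = (1 + 11/15z)/(1 − 4/15z).

Solve |R(x)|<1 on ℝ⁻.
x=-0.58: |R|=0.4977
R=−1: 1+11/15x = −1+4/15x ⇒ -7/15x=2 ⇒ x=2/(-7/15)=-4.2857
Confirm numerically:
  x=-3.443: |R|=0.79497 <1
  x=-3.064: |R|=0.68623 <1
  x=-2.416: |R|=0.46935 <1
  x=-4.506: |R|=1.04669 >1
  x=-4.410: |R|=1.02665 >1
So |R|<1 on (-4.2857, 0).

z∈(-4.2857,0).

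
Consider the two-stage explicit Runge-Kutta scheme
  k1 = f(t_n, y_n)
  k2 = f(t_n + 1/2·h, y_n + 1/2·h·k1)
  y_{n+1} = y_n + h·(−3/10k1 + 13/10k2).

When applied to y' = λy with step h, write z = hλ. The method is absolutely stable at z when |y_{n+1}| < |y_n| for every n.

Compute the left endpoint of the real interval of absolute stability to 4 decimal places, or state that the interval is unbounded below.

Set f=λy, z=hλ:
  k1=λy_n ⇒ h·k1=z·y_n;  k2=λ(1+1/2z)y_n ⇒ h·k2=z(1+1/2z)y_n
  y_{n+1}/y_n = 1 − 3/10z + 13/10z(1+1/2z) = 1 + z + 13/20z²
  Hence R(z) = 1 + z + 13/20z².

Boundary: |R(x)|=1, x<0.
x=-1.31: |R|=0.8055
R=1: x+13/20x²=0 ⇒ x=−20/13=-1.5385; min R=1−1/(4·13/20)=0.6154>−1
Confirm numerically:
  x=-1.454: |R|=0.92018 <1
  x=-1.265: |R|=0.77515 <1
  x=-1.138: |R|=0.70378 <1
  x=-1.057: |R|=0.66921 <1
  x=-1.927: |R|=1.48666 >1
  x=-1.673: |R|=1.14630 >1
Stable set (-1.5385, 0).

z* = -1.5385.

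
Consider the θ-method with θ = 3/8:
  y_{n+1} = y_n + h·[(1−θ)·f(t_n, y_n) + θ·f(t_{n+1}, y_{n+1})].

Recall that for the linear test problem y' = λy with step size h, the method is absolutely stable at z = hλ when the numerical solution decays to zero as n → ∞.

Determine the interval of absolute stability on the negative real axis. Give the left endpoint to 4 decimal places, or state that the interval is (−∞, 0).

z∈(-8.0000,0).

With y'=λy (z=hλ):
  y_{n+1} = y_n + z·[5/8·y_n + 3/8·y_{n+1}] ⇒ (1 − 3/8z)y_{n+1} = (1 + 5/8z)y_n
  Hence R(z) = (1 + 5/8z)/(1 − 3/8z).

Solve |R(x)|<1 on ℝ⁻.
x=-1.24: |R|=0.1536
R=−1: 1+5/8x = −1+3/8x ⇒ -1/4x=2 ⇒ x=2/(-1/4)=-8.0000
Confirm numerically:
  x=-6.815: |R|=0.91668 <1
  x=-6.507: |R|=0.89150 <1
  x=-4.658: |R|=0.69582 <1
  x=-8.542: |R|=1.03224 >1
  x=-8.185: |R|=1.01137 >1
So |R|<1 on (-8.0000, 0).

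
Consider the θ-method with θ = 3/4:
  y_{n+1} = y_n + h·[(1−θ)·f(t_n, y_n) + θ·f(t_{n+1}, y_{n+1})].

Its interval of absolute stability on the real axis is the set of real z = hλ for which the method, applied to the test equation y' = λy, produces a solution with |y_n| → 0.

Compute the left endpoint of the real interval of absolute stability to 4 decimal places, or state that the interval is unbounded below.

unbounded; (−∞, 0).

Set f=λy, z=hλ:
  y_{n+1} = y_n + z·[1/4·y_n + 3/4·y_{n+1}] ⇒ (1 − 3/4z)y_{n+1} = (1 + 1/4z)y_n
  R(z) = (1 + 1/4z)/(1 − 3/4z).

Solve |R(x)|<1 on ℝ⁻.
x=-0.8: |R|=0.5000
x=-2: |R|=0.2000
x=-10: |R|=0.1765
x=-100: |R|=0.3158
θ=3/4≥1/2 ⇒ |1+1/4x|<|1−3/4x| ∀x<0 ⇒ stable on all of ℝ⁻.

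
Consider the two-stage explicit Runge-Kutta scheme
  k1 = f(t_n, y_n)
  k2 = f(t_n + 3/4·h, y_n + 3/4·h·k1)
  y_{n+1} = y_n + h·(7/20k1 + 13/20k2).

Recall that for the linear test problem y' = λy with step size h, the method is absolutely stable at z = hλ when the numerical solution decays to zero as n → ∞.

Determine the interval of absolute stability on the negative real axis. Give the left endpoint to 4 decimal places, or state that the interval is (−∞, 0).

On y'=λy, z=hλ:
  k1=λy_n ⇒ h·k1=z·y_n;  k2=λ(1+3/4z)y_n ⇒ h·k2=z(1+3/4z)y_n
  y_{n+1}/y_n = 1 + 7/20z + 13/20z(1+3/4z) = 1 + z + 39/80z²
  R(z) = 1 + z + 39/80z².

Need |R(x)|<1, x<0.
x=-0.79: |R|=0.5142
R=1: x+39/80x²=0 ⇒ x=−80/39=-2.0513; min R=1−1/(4·39/80)=0.4872>−1
Confirm numerically:
  x=-1.378: |R|=0.54771 <1
  x=-1.019: |R|=0.48720 <1
  x=-0.863: |R|=0.50007 <1
  x=-2.596: |R|=1.68937 >1
  x=-2.356: |R|=1.34998 >1
  x=-2.179: |R|=1.13567 >1
Interval (-2.0513, 0).

z∈(-2.0513,0).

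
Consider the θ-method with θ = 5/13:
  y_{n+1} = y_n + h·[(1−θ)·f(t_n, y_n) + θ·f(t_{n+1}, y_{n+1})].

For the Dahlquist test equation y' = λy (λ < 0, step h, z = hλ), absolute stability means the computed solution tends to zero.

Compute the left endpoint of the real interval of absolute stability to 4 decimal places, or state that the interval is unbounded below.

z* = -8.6667.

On y'=λy, z=hλ:
  y_{n+1} = y_n + z·[8/13·y_n + 5/13·y_{n+1}] ⇒ (1 − 5/13z)y_{n+1} = (1 + 8/13z)y_n
  so R(z) = (1 + 8/13z)/(1 − 5/13z).

Solve |R(x)|<1 on ℝ⁻.
x=-1.1: |R|=0.2270
R=−1: 1+8/13x = −1+5/13x ⇒ -3/13x=2 ⇒ x=2/(-3/13)=-8.6667
Confirm numerically:
  x=-7.057: |R|=0.89999 <1
  x=-5.217: |R|=0.73522 <1
  x=-4.740: |R|=0.67902 <1
  x=-4.339: |R|=0.62580 <1
  x=-9.093: |R|=1.02188 >1
  x=-8.831: |R|=1.00863 >1
Stable set (-8.6667, 0).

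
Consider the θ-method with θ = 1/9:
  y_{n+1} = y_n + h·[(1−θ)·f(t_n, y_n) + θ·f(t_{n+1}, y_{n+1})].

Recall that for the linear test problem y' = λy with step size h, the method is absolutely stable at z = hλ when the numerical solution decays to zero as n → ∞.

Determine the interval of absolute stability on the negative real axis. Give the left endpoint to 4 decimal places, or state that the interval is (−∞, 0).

(-2.5714, 0).

On y'=λy, z=hλ:
  y_{n+1} = y_n + z·[8/9·y_n + 1/9·y_{n+1}] ⇒ (1 − 1/9z)y_{n+1} = (1 + 8/9z)y_n
  Hence R(z) = (1 + 8/9z)/(1 − 1/9z).

Boundary: |R(x)|=1, x<0.
x=-1.66: |R|=0.4015
R=−1: 1+8/9x = −1+1/9x ⇒ -7/9x=2 ⇒ x=2/(-7/9)=-2.5714
Confirm numerically:
  x=-2.083: |R|=0.69151 <1
  x=-1.974: |R|=0.61892 <1
  x=-1.767: |R|=0.47701 <1
  x=-2.907: |R|=1.19728 >1
  x=-2.594: |R|=1.01363 >1
Interval (-2.5714, 0).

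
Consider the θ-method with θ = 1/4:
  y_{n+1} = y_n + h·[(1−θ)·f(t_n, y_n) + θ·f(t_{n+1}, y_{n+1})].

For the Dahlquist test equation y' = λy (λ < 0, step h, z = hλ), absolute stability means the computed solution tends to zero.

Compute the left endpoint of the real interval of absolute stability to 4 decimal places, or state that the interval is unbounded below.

With y'=λy (z=hλ):
  y_{n+1} = y_n + z·[3/4·y_n + 1/4·y_{n+1}] ⇒ (1 − 1/4z)y_{n+1} = (1 + 3/4z)y_n
  R(z) = (1 + 3/4z)/(1 − 1/4z).

Solve |R(x)|<1 on ℝ⁻.
x=-0.39: |R|=0.6446
R=−1: 1+3/4x = −1+1/4x ⇒ -1/2x=2 ⇒ x=2/(-1/2)=-4.0000
Confirm numerically:
  x=-3.812: |R|=0.95187 <1
  x=-3.298: |R|=0.80762 <1
  x=-2.281: |R|=0.45263 <1
  x=-1.843: |R|=0.26168 <1
  x=-4.358: |R|=1.08567 >1
  x=-4.348: |R|=1.08337 >1
  x=-4.062: |R|=1.01538 >1
So |R|<1 on (-4.0000, 0).

left endpoint -4.0000.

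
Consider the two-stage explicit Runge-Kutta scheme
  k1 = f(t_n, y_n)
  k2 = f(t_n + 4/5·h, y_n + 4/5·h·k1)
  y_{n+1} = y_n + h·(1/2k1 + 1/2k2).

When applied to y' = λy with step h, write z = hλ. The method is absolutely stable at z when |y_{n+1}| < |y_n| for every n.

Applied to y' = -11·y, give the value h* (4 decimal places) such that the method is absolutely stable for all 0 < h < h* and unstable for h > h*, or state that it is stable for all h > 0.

(-2.5000,0); λ=-11 ⇒ h* = (5/2)/11 = 0.2273.

Test eqn y'=λy, z=hλ:
  k1=λy_n ⇒ h·k1=z·y_n;  k2=λ(1+4/5z)y_n ⇒ h·k2=z(1+4/5z)y_n
  y_{n+1}/y_n = 1 + 1/2z + 1/2z(1+4/5z) = 1 + z + 2/5z²
  Hence R(z) = 1 + z + 2/5z².

Find x<0 with |R(x)|<1.
x=-1.45: |R|=0.3910
R=1: x+2/5x²=0 ⇒ x=−5/2=-2.5000; min R=1−1/(4·2/5)=0.3750>−1
Confirm numerically:
  x=-2.421: |R|=0.92350 <1
  x=-2.293: |R|=0.81014 <1
  x=-1.235: |R|=0.37509 <1
  x=-2.754: |R|=1.27981 >1
  x=-2.636: |R|=1.14340 >1
So |R|<1 on (-2.5000, 0).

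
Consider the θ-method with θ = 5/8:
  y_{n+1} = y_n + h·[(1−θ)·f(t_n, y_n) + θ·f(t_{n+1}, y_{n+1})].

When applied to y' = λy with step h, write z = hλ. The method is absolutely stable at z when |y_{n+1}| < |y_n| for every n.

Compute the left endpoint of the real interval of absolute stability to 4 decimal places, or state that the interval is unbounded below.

unbounded; (−∞, 0).

Set f=λy, z=hλ:
  y_{n+1} = y_n + z·[3/8·y_n + 5/8·y_{n+1}] ⇒ (1 − 5/8z)y_{n+1} = (1 + 3/8z)y_n
  so R(z) = (1 + 3/8z)/(1 − 5/8z).

Boundary: |R(x)|=1, x<0.
x=-1.1: |R|=0.3481
x=-2: |R|=0.1111
x=-10: |R|=0.3793
x=-100: |R|=0.5748
θ=5/8≥1/2 ⇒ |1+3/8x|<|1−5/8x| ∀x<0 ⇒ stable on all of ℝ⁻.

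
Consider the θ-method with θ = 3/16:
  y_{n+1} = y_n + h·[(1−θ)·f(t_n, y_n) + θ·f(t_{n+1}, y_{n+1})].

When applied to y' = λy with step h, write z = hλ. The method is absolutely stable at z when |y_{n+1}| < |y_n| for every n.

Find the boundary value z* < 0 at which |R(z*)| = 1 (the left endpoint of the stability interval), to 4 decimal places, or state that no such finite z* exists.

z* = -3.2000.

With y'=λy (z=hλ):
  y_{n+1} = y_n + z·[13/16·y_n + 3/16·y_{n+1}] ⇒ (1 − 3/16z)y_{n+1} = (1 + 13/16z)y_n
  so R(z) = (1 + 13/16z)/(1 − 3/16z).

Solve |R(x)|<1 on ℝ⁻.
x=-1.52: |R|=0.1829
R=−1: 1+13/16x = −1+3/16x ⇒ -5/8x=2 ⇒ x=2/(-5/8)=-3.2000
Confirm numerically:
  x=-2.931: |R|=0.89150 <1
  x=-2.834: |R|=0.85062 <1
  x=-2.443: |R|=0.67551 <1
  x=-2.081: |R|=0.49692 <1
  x=-3.744: |R|=1.19976 >1
  x=-3.673: |R|=1.17506 >1
  x=-3.256: |R|=1.02173 >1
Interval (-3.2000, 0).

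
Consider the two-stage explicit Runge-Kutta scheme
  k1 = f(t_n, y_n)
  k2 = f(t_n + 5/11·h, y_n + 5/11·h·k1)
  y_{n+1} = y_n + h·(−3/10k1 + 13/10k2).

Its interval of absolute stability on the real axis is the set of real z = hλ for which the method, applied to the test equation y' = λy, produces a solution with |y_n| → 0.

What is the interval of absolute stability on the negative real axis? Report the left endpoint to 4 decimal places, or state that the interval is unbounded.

With y'=λy (z=hλ):
  k1=λy_n ⇒ h·k1=z·y_n;  k2=λ(1+5/11z)y_n ⇒ h·k2=z(1+5/11z)y_n
  y_{n+1}/y_n = 1 − 3/10z + 13/10z(1+5/11z) = 1 + z + 13/22z²
  so R(z) = 1 + z + 13/22z².

Boundary: |R(x)|=1, x<0.
x=-1.44: |R|=0.7853
R=1: x+13/22x²=0 ⇒ x=−22/13=-1.6923; min R=1−1/(4·13/22)=0.5769>−1
Confirm numerically:
  x=-1.545: |R|=0.86551 <1
  x=-1.222: |R|=0.66040 <1
  x=-0.692: |R|=0.59097 <1
  x=-1.825: |R|=1.14310 >1
  x=-1.773: |R|=1.08454 >1
  x=-1.724: |R|=1.03229 >1
So |R|<1 on (-1.6923, 0).

z∈(-1.6923,0).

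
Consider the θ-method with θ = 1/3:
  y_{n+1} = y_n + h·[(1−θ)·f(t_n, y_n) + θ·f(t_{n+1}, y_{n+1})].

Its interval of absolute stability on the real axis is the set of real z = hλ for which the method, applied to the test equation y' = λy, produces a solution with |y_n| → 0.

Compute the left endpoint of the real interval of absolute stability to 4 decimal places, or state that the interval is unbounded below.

With y'=λy (z=hλ):
  y_{n+1} = y_n + z·[2/3·y_n + 1/3·y_{n+1}] ⇒ (1 − 1/3z)y_{n+1} = (1 + 2/3z)y_n
  ⇒ R(z) = (1 + 2/3z)/(1 − 1/3z).

Boundary: |R(x)|=1, x<0.
x=-1.45: |R|=0.0225
R=−1: 1+2/3x = −1+1/3x ⇒ -1/3x=2 ⇒ x=2/(-1/3)=-6.0000
Confirm numerically:
  x=-5.576: |R|=0.95056 <1
  x=-4.856: |R|=0.85438 <1
  x=-3.863: |R|=0.68862 <1
  x=-3.644: |R|=0.64539 <1
  x=-6.520: |R|=1.05462 >1
  x=-6.189: |R|=1.02057 >1
  x=-6.068: |R|=1.00750 >1
Stable set (-6.0000, 0).

left endpoint -6.0000.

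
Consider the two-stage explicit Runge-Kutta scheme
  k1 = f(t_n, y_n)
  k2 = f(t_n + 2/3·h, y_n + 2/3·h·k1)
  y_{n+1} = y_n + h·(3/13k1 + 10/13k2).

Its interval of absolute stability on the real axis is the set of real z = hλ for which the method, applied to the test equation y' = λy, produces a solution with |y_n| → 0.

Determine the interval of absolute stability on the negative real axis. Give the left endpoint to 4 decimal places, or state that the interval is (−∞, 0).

Set f=λy, z=hλ:
  k1=λy_n ⇒ h·k1=z·y_n;  k2=λ(1+2/3z)y_n ⇒ h·k2=z(1+2/3z)y_n
  y_{n+1}/y_n = 1 + 3/13z + 10/13z(1+2/3z) = 1 + z + 20/39z²
  ⇒ R(z) = 1 + z + 20/39z².

Boundary: |R(x)|=1, x<0.
x=-0.77: |R|=0.5341
R=1: x+20/39x²=0 ⇒ x=−39/20=-1.9500; min R=1−1/(4·20/39)=0.5125>−1
Confirm numerically:
  x=-1.533: |R|=0.67217 <1
  x=-1.354: |R|=0.58616 <1
  x=-1.284: |R|=0.56146 <1
  x=-1.214: |R|=0.54179 <1
  x=-2.307: |R|=1.42236 >1
  x=-2.185: |R|=1.26332 >1
  x=-1.972: |R|=1.02225 >1
So |R|<1 on (-1.9500, 0).

z∈(-1.9500,0).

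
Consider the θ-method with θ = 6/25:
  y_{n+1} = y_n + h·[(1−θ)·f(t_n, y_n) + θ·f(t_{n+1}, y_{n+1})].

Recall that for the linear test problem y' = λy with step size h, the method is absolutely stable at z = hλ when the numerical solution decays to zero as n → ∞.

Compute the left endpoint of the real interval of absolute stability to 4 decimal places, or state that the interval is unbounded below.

left endpoint -3.8462.

Set f=λy, z=hλ:
  y_{n+1} = y_n + z·[19/25·y_n + 6/25·y_{n+1}] ⇒ (1 − 6/25z)y_{n+1} = (1 + 19/25z)y_n
  ⇒ R(z) = (1 + 19/25z)/(1 − 6/25z).

Boundary: |R(x)|=1, x<0.
x=-1.31: |R|=0.0033
R=−1: 1+19/25x = −1+6/25x ⇒ -13/25x=2 ⇒ x=2/(-13/25)=-3.8462
Confirm numerically:
  x=-3.385: |R|=0.86769 <1
  x=-3.059: |R|=0.76397 <1
  x=-2.053: |R|=0.37534 <1
  x=-4.217: |R|=1.09584 >1
  x=-3.948: |R|=1.02719 >1
Stable set (-3.8462, 0).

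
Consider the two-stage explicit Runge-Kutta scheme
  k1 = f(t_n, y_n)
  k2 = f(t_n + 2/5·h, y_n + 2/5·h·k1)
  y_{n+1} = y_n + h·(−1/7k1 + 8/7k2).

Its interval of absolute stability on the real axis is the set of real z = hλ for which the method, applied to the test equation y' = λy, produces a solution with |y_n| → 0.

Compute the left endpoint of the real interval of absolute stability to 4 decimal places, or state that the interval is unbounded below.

On y'=λy, z=hλ:
  k1=λy_n ⇒ h·k1=z·y_n;  k2=λ(1+2/5z)y_n ⇒ h·k2=z(1+2/5z)y_n
  y_{n+1}/y_n = 1 − 1/7z + 8/7z(1+2/5z) = 1 + z + 16/35z²
  R(z) = 1 + z + 16/35z².

Solve |R(x)|<1 on ℝ⁻.
x=-0.88: |R|=0.4740
R=1: x+16/35x²=0 ⇒ x=−35/16=-2.1875; min R=1−1/(4·16/35)=0.4531>−1
Confirm numerically:
  x=-2.032: |R|=0.85555 <1
  x=-1.523: |R|=0.53736 <1
  x=-1.101: |R|=0.45315 <1
  x=-2.648: |R|=1.55744 >1
  x=-2.335: |R|=1.15745 >1
Interval (-2.1875, 0).

left endpoint -2.1875.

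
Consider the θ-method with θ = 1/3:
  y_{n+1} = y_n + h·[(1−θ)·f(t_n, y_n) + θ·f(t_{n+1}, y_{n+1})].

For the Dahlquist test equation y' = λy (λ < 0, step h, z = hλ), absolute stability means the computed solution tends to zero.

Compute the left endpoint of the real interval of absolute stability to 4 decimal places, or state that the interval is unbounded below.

Test eqn y'=λy, z=hλ:
  y_{n+1} = y_n + z·[2/3·y_n + 1/3·y_{n+1}] ⇒ (1 − 1/3z)y_{n+1} = (1 + 2/3z)y_n
  Hence R(z) = (1 + 2/3z)/(1 − 1/3z).

Need |R(x)|<1, x<0.
x=-0.31: |R|=0.7190
R=−1: 1+2/3x = −1+1/3x ⇒ -1/3x=2 ⇒ x=2/(-1/3)=-6.0000
Confirm numerically:
  x=-5.480: |R|=0.93868 <1
  x=-4.876: |R|=0.85729 <1
  x=-4.865: |R|=0.85569 <1
  x=-3.072: |R|=0.51779 <1
  x=-6.371: |R|=1.03959 >1
  x=-6.338: |R|=1.03620 >1
So |R|<1 on (-6.0000, 0).

left endpoint -6.0000.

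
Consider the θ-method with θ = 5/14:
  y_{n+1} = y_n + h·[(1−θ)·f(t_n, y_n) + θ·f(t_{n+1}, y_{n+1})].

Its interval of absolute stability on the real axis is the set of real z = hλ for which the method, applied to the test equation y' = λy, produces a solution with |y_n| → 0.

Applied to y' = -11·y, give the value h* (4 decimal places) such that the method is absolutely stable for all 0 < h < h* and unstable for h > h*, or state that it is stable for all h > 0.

With y'=λy (z=hλ):
  y_{n+1} = y_n + z·[9/14·y_n + 5/14·y_{n+1}] ⇒ (1 − 5/14z)y_{n+1} = (1 + 9/14z)y_n
  R(z) = (1 + 9/14z)/(1 − 5/14z).

Solve |R(x)|<1 on ℝ⁻.
x=-0.85: |R|=0.3479
R=−1: 1+9/14x = −1+5/14x ⇒ -2/7x=2 ⇒ x=2/(-2/7)=-7.0000
Confirm numerically:
  x=-5.866: |R|=0.89532 <1
  x=-4.625: |R|=0.74411 <1
  x=-3.690: |R|=0.59199 <1
  x=-7.293: |R|=1.02322 >1
  x=-7.194: |R|=1.01553 >1
Interval (-7.0000, 0).

(-7.0000,0); λ=-11 ⇒ h* = (7)/11 = 0.6364.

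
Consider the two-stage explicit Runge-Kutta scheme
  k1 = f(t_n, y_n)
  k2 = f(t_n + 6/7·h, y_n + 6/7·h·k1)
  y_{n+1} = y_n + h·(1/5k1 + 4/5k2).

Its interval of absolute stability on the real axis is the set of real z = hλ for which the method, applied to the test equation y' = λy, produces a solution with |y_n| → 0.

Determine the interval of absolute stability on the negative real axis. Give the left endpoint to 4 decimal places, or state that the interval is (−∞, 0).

(-1.4583, 0).

Set f=λy, z=hλ:
  k1=λy_n ⇒ h·k1=z·y_n;  k2=λ(1+6/7z)y_n ⇒ h·k2=z(1+6/7z)y_n
  y_{n+1}/y_n = 1 + 1/5z + 4/5z(1+6/7z) = 1 + z + 24/35z²
  so R(z) = 1 + z + 24/35z².

Boundary: |R(x)|=1, x<0.
x=-0.73: |R|=0.6354
R=1: x+24/35x²=0 ⇒ x=−35/24=-1.4583; min R=1−1/(4·24/35)=0.6354>−1
Confirm numerically:
  x=-1.281: |R|=0.84423 <1
  x=-0.983: |R|=0.67960 <1
  x=-0.942: |R|=0.66648 <1
  x=-0.895: |R|=0.65427 <1
  x=-1.976: |R|=1.70142 >1
  x=-1.914: |R|=1.59804 >1
  x=-1.761: |R|=1.36548 >1
So |R|<1 on (-1.4583, 0).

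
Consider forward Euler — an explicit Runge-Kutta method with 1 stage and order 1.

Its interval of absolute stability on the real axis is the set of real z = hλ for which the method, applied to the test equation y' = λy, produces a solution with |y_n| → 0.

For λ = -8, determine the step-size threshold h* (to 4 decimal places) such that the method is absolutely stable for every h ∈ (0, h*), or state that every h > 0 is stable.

(-2.0000,0); λ=-8 ⇒ h* = 0.2500.

On y'=λy, z=hλ:
  order 1, 1-stage ⇒ R(z)=1+z
  (e.g. R(-1.69)=-0.69000, |R|=0.69000)

Boundary: |R(x)|=1, x<0.
x=-1.69: |R|=0.6900
|R(-1.93)|=0.9300 |R(-1.28)|=0.2800 |R(-0.95)|=0.0500
Bisect:
  x_lo=-2.3712 |R|=1.3712  x_hi=-0.3830 |R|=0.6170
  mid=-1.37709 |R|=0.37709 →hi
  mid=-1.87413 |R|=0.87413 →hi
  mid=-2.12266 |R|=1.12266 →lo
  mid=-1.99840 |R|=0.99840 →hi
  mid=-2.06053 |R|=1.06053 →lo
  mid=-2.02946 |R|=1.02946 →lo
  mid=-2.01393 |R|=1.01393 →lo
  mid=-2.00616 |R|=1.00616 →lo
  mid=-2.00228 |R|=1.00228 →lo
  mid=-2.00034 |R|=1.00034 →lo
  ...
  [-2.00010,-1.99997] ⇒ x*=-2.0000
Stable set (-2.0000, 0).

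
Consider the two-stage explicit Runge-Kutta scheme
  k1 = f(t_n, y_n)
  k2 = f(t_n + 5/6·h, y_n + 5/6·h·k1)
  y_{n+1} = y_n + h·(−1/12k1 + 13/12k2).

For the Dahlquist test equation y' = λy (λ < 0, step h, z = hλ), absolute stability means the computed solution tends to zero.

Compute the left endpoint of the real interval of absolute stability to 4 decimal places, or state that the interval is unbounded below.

z* = -1.1077.

With y'=λy (z=hλ):
  k1=λy_n ⇒ h·k1=z·y_n;  k2=λ(1+5/6z)y_n ⇒ h·k2=z(1+5/6z)y_n
  y_{n+1}/y_n = 1 − 1/12z + 13/12z(1+5/6z) = 1 + z + 65/72z²
  Hence R(z) = 1 + z + 65/72z².

Need |R(x)|<1, x<0.
x=-1.27: |R|=1.1861
R=1: x+65/72x²=0 ⇒ x=−72/65=-1.1077; min R=1−1/(4·65/72)=0.7231>−1
Confirm numerically:
  x=-0.999: |R|=0.90197 <1
  x=-0.899: |R|=0.83063 <1
  x=-0.529: |R|=0.72363 <1
  x=-0.507: |R|=0.72506 <1
  x=-1.612: |R|=1.73391 >1
  x=-1.457: |R|=1.45946 >1
  x=-1.400: |R|=1.36944 >1
Stable set (-1.1077, 0).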